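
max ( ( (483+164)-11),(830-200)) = 636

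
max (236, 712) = 712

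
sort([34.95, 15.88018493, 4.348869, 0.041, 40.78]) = [0.041, 4.348869, 15.88018493, 34.95, 40.78]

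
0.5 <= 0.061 False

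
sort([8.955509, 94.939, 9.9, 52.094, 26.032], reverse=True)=[94.939, 52.094, 26.032, 9.9, 8.955509]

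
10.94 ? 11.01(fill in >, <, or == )<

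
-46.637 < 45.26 True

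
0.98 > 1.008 False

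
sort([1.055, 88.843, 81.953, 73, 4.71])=[1.055, 4.71, 73, 81.953, 88.843]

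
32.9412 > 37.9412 False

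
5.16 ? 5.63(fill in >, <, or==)<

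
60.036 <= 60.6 True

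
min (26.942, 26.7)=26.7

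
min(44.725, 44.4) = 44.4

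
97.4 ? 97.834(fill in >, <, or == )<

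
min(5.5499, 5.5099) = 5.5099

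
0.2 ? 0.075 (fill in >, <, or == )>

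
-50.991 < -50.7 True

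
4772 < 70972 True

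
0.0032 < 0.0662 True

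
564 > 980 False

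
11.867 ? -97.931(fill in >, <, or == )>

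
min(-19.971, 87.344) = -19.971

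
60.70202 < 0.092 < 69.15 False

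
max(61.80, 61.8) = 61.8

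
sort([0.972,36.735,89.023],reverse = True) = [89.023,36.735,0.972]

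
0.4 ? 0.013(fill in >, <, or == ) >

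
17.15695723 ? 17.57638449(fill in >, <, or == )<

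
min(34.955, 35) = 34.955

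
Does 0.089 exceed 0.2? No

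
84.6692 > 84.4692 True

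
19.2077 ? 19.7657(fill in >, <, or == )<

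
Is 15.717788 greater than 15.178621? Yes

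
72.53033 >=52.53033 True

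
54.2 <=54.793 True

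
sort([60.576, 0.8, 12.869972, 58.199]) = [0.8, 12.869972, 58.199, 60.576]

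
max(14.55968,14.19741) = 14.55968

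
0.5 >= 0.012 True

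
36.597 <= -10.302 False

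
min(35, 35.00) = 35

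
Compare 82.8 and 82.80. They are equal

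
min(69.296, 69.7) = 69.296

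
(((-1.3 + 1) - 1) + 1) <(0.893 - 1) True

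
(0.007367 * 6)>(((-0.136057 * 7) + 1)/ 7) True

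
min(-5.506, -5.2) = -5.506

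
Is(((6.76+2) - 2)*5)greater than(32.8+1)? No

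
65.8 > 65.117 True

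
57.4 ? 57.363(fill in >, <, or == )>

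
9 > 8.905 True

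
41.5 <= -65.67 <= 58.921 False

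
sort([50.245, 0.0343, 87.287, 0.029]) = [0.029, 0.0343, 50.245, 87.287]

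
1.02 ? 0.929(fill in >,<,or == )>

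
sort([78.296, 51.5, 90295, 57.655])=[51.5, 57.655, 78.296, 90295]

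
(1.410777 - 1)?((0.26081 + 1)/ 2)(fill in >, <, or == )<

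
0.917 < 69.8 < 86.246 True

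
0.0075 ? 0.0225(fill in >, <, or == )<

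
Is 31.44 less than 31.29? No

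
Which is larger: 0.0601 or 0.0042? 0.0601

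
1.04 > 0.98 True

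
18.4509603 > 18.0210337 True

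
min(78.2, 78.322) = 78.2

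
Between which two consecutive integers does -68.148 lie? -69 and -68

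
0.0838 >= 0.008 True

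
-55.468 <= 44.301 True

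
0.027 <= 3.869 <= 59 True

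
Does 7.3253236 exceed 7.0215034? Yes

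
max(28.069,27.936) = 28.069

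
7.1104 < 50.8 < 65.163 True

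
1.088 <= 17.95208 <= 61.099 True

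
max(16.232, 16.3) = 16.3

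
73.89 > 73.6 True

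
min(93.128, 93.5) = 93.128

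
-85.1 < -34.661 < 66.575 True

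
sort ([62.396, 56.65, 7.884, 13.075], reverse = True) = [62.396, 56.65, 13.075, 7.884]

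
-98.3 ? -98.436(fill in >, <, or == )>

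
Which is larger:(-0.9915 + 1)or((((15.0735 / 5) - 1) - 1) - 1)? ((((15.0735 / 5) - 1) - 1) - 1)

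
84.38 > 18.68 True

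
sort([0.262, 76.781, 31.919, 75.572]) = [0.262, 31.919, 75.572, 76.781]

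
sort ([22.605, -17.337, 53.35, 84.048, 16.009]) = [-17.337, 16.009, 22.605, 53.35, 84.048]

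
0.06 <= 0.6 True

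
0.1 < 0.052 False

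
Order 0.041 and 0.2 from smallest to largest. 0.041, 0.2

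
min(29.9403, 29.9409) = 29.9403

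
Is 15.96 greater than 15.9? Yes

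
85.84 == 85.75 False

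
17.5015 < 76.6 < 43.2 False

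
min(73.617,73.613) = 73.613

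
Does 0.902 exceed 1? No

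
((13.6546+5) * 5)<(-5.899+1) False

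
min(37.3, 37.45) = 37.3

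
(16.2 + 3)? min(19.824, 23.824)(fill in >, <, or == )<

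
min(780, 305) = 305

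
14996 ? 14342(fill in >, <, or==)>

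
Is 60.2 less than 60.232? Yes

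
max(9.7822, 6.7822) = 9.7822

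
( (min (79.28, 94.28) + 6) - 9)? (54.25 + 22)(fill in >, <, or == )>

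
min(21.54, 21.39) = 21.39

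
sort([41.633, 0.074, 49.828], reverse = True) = [49.828, 41.633, 0.074]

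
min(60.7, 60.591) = 60.591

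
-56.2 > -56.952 True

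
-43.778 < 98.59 True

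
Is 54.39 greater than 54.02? Yes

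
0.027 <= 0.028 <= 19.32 True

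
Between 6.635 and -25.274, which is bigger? 6.635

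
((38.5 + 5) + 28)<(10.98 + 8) False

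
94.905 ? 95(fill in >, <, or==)<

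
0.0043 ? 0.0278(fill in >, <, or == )<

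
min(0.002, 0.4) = 0.002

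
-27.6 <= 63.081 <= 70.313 True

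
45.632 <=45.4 False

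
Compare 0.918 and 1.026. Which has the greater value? 1.026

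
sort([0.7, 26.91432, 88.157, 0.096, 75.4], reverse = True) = [88.157, 75.4, 26.91432, 0.7, 0.096]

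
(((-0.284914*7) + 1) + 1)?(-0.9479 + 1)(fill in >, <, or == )<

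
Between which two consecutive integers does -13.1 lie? -14 and -13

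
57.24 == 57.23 False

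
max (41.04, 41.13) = 41.13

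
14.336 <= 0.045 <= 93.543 False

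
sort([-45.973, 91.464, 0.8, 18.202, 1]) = [-45.973, 0.8, 1, 18.202, 91.464]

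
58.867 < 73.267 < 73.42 True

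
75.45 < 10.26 False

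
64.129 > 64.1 True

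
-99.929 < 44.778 True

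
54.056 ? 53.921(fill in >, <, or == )>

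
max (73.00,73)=73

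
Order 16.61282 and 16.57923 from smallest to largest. 16.57923, 16.61282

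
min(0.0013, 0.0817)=0.0013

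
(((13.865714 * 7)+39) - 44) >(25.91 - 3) True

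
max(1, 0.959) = 1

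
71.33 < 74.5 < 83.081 True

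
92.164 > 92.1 True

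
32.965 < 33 True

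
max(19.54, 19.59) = 19.59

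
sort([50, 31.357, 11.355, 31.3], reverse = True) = [50, 31.357, 31.3, 11.355]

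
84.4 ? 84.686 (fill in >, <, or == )<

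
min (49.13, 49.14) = 49.13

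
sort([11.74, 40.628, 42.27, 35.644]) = [11.74, 35.644, 40.628, 42.27]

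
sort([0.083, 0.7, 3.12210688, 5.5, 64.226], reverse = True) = [64.226, 5.5, 3.12210688, 0.7, 0.083]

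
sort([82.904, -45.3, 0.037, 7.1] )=[-45.3, 0.037, 7.1, 82.904]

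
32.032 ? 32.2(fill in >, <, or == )<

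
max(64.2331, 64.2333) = 64.2333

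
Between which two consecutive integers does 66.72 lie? 66 and 67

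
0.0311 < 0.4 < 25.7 True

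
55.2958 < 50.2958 False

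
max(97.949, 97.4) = 97.949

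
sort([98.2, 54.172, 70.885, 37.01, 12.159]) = [12.159, 37.01, 54.172, 70.885, 98.2]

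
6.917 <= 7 True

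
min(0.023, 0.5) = 0.023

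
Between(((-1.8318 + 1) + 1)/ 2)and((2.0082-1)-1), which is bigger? (((-1.8318 + 1) + 1)/ 2)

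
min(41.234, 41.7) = 41.234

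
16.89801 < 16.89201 False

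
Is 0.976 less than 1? Yes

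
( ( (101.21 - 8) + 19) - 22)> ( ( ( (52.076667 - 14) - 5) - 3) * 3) False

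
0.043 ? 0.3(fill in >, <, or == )<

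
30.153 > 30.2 False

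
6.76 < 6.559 False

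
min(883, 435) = 435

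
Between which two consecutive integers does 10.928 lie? 10 and 11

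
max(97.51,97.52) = 97.52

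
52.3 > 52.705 False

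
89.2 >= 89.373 False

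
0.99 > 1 False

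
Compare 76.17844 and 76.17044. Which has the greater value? 76.17844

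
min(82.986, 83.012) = 82.986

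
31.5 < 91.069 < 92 True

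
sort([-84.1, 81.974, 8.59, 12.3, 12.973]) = [-84.1, 8.59, 12.3, 12.973, 81.974]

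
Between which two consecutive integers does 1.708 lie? 1 and 2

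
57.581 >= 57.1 True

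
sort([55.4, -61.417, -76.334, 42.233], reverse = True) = [55.4, 42.233, -61.417, -76.334]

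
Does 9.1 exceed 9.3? No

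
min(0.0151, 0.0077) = 0.0077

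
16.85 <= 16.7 False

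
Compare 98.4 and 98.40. They are equal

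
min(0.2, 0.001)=0.001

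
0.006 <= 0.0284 True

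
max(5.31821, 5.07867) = 5.31821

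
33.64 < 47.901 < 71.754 True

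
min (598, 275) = 275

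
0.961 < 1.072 True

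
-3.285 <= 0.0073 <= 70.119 True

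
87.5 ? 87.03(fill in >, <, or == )>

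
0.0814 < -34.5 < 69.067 False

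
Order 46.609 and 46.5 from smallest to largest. 46.5, 46.609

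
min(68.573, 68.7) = 68.573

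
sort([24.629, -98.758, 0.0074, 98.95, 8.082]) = [-98.758, 0.0074, 8.082, 24.629, 98.95]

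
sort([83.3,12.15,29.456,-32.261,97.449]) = [-32.261,12.15,29.456,83.3,97.449]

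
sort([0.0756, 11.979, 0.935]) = [0.0756, 0.935, 11.979]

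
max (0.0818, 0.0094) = 0.0818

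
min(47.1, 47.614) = 47.1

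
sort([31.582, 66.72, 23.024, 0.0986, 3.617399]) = [0.0986, 3.617399, 23.024, 31.582, 66.72]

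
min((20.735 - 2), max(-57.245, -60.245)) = -57.245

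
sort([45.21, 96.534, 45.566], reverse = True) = [96.534, 45.566, 45.21]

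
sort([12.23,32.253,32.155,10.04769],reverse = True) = [32.253,32.155,12.23,10.04769]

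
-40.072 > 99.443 False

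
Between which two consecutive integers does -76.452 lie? -77 and -76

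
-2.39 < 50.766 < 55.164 True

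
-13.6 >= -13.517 False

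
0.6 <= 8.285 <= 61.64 True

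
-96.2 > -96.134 False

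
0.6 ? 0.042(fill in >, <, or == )>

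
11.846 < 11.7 False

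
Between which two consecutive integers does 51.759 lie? 51 and 52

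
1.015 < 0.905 False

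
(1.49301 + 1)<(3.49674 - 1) True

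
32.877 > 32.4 True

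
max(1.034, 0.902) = 1.034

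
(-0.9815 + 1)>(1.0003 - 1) True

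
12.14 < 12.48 True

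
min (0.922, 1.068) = 0.922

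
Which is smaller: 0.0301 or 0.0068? 0.0068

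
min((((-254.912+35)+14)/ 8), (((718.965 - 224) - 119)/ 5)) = -25.739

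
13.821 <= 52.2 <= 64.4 True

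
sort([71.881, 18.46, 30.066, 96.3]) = [18.46, 30.066, 71.881, 96.3]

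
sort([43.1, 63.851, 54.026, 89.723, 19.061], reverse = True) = [89.723, 63.851, 54.026, 43.1, 19.061]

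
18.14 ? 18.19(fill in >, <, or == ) <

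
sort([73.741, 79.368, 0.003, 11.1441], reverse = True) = [79.368, 73.741, 11.1441, 0.003]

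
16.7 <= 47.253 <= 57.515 True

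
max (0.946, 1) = 1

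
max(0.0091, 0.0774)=0.0774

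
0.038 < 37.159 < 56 True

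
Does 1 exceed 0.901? Yes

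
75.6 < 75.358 False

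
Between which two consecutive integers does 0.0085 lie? 0 and 1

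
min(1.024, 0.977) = 0.977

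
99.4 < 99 False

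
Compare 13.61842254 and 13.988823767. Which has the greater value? 13.988823767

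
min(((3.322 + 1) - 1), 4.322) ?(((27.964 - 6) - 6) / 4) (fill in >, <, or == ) <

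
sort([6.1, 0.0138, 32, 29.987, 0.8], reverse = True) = [32, 29.987, 6.1, 0.8, 0.0138]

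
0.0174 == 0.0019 False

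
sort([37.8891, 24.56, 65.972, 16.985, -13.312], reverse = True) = [65.972, 37.8891, 24.56, 16.985, -13.312]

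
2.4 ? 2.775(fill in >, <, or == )<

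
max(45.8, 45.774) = 45.8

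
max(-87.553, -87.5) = -87.5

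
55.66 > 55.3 True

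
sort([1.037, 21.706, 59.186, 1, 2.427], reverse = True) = [59.186, 21.706, 2.427, 1.037, 1]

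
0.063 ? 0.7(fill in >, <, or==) <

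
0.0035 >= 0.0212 False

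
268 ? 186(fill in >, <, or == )>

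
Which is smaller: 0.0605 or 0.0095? 0.0095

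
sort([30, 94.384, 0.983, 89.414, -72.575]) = [-72.575, 0.983, 30, 89.414, 94.384]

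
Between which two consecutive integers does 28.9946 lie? 28 and 29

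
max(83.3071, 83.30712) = 83.30712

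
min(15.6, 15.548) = 15.548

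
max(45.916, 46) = 46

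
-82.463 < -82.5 False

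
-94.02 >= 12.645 False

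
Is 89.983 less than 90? Yes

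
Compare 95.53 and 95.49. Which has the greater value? 95.53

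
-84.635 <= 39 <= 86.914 True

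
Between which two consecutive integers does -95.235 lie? -96 and -95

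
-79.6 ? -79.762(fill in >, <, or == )>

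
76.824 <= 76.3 False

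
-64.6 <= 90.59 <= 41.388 False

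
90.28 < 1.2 False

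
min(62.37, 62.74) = 62.37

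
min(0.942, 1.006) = 0.942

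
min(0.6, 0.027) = 0.027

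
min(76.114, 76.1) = 76.1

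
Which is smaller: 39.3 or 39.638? 39.3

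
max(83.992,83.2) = 83.992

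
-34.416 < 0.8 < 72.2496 True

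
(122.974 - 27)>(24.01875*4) False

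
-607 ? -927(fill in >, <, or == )>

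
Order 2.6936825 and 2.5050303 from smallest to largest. 2.5050303, 2.6936825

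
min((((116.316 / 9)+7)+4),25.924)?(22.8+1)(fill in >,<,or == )>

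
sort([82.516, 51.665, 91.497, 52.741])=[51.665, 52.741, 82.516, 91.497]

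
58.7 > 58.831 False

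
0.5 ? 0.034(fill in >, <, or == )>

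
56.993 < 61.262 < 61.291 True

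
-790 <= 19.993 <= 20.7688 True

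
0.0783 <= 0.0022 False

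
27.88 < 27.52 False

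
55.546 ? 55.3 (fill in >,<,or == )>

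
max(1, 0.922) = 1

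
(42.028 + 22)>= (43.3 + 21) False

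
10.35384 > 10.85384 False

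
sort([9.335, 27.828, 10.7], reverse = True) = [27.828, 10.7, 9.335]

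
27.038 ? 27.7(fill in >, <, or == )<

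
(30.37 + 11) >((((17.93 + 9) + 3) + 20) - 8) False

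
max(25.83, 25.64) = 25.83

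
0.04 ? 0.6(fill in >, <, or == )<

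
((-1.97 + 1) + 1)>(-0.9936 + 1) True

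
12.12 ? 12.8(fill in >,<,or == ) <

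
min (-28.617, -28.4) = -28.617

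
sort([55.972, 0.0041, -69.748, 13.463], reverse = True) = [55.972, 13.463, 0.0041, -69.748]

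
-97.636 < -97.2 True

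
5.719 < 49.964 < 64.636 True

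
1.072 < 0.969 False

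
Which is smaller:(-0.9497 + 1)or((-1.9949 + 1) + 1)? ((-1.9949 + 1) + 1)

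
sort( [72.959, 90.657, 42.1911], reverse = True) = [90.657, 72.959, 42.1911]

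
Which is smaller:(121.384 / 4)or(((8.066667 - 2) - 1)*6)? (121.384 / 4)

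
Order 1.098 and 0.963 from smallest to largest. 0.963, 1.098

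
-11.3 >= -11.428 True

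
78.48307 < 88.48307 True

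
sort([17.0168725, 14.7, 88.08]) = [14.7, 17.0168725, 88.08]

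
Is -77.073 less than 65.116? Yes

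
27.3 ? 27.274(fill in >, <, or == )>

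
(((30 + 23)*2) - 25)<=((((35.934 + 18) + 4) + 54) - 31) False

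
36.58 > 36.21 True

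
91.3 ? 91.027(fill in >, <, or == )>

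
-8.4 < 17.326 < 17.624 True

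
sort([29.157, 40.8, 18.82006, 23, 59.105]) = [18.82006, 23, 29.157, 40.8, 59.105]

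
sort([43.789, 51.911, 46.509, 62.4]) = [43.789, 46.509, 51.911, 62.4]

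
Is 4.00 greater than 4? No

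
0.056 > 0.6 False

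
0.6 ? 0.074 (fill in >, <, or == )>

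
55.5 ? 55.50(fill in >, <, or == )==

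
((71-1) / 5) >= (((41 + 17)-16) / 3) True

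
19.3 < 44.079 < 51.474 True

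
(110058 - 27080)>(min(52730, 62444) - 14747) True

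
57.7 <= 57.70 True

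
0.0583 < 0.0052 False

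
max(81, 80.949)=81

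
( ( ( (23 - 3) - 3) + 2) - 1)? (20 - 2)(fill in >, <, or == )==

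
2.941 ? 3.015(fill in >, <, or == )<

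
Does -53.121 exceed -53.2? Yes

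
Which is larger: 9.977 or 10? 10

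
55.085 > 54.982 True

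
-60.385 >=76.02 False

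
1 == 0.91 False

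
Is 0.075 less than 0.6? Yes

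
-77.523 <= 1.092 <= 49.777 True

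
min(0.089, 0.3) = 0.089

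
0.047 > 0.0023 True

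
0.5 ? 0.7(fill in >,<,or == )<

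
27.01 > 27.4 False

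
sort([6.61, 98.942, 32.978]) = [6.61, 32.978, 98.942]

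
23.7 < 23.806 True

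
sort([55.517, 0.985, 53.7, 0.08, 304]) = [0.08, 0.985, 53.7, 55.517, 304]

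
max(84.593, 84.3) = 84.593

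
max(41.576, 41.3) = 41.576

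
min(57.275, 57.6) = 57.275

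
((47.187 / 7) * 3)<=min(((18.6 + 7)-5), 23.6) True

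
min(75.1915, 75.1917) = 75.1915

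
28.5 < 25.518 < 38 False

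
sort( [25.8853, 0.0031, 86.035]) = [0.0031, 25.8853, 86.035]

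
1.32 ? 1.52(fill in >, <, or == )<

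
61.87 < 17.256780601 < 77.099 False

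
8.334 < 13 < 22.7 True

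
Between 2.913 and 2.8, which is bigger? 2.913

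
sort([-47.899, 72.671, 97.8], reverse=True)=[97.8, 72.671, -47.899]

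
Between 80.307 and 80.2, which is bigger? 80.307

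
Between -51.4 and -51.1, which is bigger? -51.1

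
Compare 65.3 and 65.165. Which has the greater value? 65.3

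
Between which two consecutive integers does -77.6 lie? -78 and -77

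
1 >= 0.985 True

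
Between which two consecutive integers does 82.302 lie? 82 and 83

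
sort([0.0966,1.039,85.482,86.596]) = [0.0966,1.039,85.482,86.596]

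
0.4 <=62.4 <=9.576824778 False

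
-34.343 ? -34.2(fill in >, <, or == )<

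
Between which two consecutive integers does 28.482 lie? 28 and 29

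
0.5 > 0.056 True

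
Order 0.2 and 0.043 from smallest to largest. 0.043, 0.2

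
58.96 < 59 True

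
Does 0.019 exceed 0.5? No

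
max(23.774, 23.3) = 23.774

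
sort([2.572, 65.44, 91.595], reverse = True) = [91.595, 65.44, 2.572]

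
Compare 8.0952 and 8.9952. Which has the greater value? 8.9952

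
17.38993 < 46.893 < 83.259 True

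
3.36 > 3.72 False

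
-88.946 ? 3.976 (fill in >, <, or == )<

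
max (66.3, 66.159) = 66.3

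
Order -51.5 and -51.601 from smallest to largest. -51.601, -51.5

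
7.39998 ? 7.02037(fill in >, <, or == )>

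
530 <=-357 False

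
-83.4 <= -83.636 False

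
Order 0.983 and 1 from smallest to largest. 0.983, 1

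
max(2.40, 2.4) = 2.4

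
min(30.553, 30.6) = 30.553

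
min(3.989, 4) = 3.989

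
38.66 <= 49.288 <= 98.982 True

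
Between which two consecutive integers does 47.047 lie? 47 and 48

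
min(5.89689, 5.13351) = 5.13351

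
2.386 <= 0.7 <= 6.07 False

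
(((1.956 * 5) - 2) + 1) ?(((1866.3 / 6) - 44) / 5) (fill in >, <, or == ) <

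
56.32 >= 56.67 False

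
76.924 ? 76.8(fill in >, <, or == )>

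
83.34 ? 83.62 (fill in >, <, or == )<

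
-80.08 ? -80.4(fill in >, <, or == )>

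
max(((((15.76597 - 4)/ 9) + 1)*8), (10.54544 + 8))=18.54544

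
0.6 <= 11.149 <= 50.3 True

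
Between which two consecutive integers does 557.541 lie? 557 and 558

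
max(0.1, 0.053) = 0.1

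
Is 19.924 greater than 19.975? No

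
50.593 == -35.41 False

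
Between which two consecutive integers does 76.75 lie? 76 and 77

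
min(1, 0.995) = 0.995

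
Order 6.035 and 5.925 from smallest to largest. 5.925, 6.035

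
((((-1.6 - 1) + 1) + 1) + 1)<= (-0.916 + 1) False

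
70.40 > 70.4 False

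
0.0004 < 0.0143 True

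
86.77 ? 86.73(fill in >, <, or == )>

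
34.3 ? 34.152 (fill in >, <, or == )>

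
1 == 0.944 False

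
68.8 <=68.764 False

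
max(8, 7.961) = 8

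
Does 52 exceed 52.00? No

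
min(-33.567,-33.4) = -33.567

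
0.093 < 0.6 True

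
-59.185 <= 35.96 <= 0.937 False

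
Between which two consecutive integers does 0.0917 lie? 0 and 1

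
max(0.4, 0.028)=0.4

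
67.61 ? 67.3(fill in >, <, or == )>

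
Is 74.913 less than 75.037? Yes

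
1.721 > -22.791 True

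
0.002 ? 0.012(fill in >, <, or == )<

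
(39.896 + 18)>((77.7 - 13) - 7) True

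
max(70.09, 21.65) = 70.09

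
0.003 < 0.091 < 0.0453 False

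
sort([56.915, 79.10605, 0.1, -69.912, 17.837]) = [-69.912, 0.1, 17.837, 56.915, 79.10605]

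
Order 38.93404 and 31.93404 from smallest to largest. 31.93404, 38.93404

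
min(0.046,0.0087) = 0.0087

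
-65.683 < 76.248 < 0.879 False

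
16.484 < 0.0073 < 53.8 False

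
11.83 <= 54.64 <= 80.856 True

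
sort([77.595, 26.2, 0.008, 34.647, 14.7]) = [0.008, 14.7, 26.2, 34.647, 77.595]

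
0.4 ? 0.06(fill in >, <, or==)>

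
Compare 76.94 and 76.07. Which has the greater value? 76.94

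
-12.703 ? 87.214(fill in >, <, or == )<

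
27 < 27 False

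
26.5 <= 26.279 False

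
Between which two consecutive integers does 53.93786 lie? 53 and 54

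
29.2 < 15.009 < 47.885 False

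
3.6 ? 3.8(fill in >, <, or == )<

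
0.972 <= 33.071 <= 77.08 True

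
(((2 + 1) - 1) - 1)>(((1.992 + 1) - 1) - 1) True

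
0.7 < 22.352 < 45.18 True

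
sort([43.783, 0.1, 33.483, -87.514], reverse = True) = [43.783, 33.483, 0.1, -87.514]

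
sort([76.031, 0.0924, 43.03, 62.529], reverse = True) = [76.031, 62.529, 43.03, 0.0924]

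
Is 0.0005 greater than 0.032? No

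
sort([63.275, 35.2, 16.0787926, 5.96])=[5.96, 16.0787926, 35.2, 63.275]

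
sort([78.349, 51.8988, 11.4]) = [11.4, 51.8988, 78.349]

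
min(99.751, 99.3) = 99.3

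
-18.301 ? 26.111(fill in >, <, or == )<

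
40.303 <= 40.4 True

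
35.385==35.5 False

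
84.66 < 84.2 False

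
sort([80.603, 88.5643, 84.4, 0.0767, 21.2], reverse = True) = [88.5643, 84.4, 80.603, 21.2, 0.0767]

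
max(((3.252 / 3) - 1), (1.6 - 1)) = 0.6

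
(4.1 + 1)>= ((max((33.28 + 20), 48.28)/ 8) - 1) False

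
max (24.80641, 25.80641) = 25.80641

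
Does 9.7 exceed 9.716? No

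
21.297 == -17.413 False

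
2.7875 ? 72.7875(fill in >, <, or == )<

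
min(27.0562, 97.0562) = 27.0562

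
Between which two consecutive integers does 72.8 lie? 72 and 73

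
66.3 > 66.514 False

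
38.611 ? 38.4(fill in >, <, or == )>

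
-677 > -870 True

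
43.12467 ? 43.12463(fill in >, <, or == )>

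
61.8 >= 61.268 True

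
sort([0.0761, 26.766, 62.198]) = [0.0761, 26.766, 62.198]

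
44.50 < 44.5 False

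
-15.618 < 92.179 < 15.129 False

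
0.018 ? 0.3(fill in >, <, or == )<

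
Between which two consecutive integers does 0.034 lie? 0 and 1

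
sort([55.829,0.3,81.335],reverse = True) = [81.335,55.829,0.3]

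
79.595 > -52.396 True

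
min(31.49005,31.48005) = 31.48005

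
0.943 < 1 True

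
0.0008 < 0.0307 True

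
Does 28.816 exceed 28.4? Yes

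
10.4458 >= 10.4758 False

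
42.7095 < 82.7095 True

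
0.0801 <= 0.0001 False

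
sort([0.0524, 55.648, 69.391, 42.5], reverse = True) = [69.391, 55.648, 42.5, 0.0524]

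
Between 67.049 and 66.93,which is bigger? 67.049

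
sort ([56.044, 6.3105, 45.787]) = [6.3105, 45.787, 56.044]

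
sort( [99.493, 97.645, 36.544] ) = [36.544, 97.645, 99.493]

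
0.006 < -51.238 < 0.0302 False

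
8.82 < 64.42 True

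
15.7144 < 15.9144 True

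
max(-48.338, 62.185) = 62.185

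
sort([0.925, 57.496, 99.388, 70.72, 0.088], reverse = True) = [99.388, 70.72, 57.496, 0.925, 0.088]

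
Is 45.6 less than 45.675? Yes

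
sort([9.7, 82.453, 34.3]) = [9.7, 34.3, 82.453]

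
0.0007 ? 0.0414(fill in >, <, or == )<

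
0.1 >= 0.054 True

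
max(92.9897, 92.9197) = 92.9897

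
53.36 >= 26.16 True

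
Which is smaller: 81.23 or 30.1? 30.1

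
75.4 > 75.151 True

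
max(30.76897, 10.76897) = 30.76897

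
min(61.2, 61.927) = 61.2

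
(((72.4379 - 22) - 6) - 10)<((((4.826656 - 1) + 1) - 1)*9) True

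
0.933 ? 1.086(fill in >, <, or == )<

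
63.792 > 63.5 True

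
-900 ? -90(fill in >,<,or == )<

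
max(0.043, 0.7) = 0.7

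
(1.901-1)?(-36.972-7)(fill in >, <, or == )>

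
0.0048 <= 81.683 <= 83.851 True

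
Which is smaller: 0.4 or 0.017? 0.017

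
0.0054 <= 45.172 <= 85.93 True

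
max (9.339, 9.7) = 9.7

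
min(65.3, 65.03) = 65.03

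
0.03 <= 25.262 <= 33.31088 True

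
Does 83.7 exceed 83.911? No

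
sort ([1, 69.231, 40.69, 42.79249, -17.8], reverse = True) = [69.231, 42.79249, 40.69, 1, -17.8]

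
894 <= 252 False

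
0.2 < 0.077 False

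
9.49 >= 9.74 False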